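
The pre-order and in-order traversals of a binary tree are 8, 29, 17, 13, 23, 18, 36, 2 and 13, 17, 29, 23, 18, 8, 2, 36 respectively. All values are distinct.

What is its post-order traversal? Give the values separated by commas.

13, 17, 18, 23, 29, 2, 36, 8

The first element of pre-order is the root; it splits in-order into left and right subtrees.
Root 8: left subtree has 5 nodes {13, 17, 29, 23, 18}, right has 2 {2, 36}.
  Root 29: left subtree has 2 nodes {13, 17}, right has 2 {23, 18}.
    Root 17: left subtree has 1 node {13}, right has 0 { }.
    Root 23: left subtree has 0 nodes { }, right has 1 {18}.
  Root 36: left subtree has 1 node {2}, right has 0 { }.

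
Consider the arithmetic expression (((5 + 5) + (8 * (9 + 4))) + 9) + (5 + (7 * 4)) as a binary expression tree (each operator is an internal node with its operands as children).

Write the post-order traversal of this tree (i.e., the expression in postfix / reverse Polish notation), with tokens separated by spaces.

5 5 + 8 9 4 + * + 9 + 5 7 4 * + +

Post-order on an expression tree gives postfix notation: for each operator, emit left operand, right operand, then the operator.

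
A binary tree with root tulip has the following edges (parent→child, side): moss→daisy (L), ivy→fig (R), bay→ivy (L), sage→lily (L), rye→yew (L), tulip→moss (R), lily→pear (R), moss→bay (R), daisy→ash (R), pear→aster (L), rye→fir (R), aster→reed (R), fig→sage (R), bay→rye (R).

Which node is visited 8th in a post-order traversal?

Post-order visits the left subtree, then the right subtree, then the node.
At tulip: no left child.
At tulip: go right to moss.
  At moss: go left to daisy.
    At daisy: no left child.
    At daisy: go right to ash.
      ash is a leaf — visit ash.
    Visit daisy.
  At moss: go right to bay.
    At bay: go left to ivy.
      At ivy: no left child.
      At ivy: go right to fig.
        At fig: no left child.
        At fig: go right to sage.
          At sage: go left to lily.
            At lily: no left child.
            At lily: go right to pear.
              At pear: go left to aster.
                At aster: no left child.
                At aster: go right to reed.
                  reed is a leaf — visit reed.
                Visit aster.
              At pear: no right child.
              Visit pear.
            Visit lily.
          At sage: no right child.
          Visit sage.
        Visit fig.
      Visit ivy.
    At bay: go right to rye.
      At rye: go left to yew.
        yew is a leaf — visit yew.
      At rye: go right to fir.
        fir is a leaf — visit fir.
      Visit rye.
    Visit bay.
  Visit moss.
Visit tulip.
Full post-order sequence: ash, daisy, reed, aster, pear, lily, sage, fig, ivy, yew, fir, rye, bay, moss, tulip.

fig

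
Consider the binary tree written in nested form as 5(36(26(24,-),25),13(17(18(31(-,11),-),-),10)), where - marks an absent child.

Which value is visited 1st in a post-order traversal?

24

Post-order visits the left subtree, then the right subtree, then the node.
At 5: go left to 36.
  At 36: go left to 26.
    At 26: go left to 24.
      24 is a leaf — visit 24.
    At 26: no right child.
    Visit 26.
  At 36: go right to 25.
    25 is a leaf — visit 25.
  Visit 36.
At 5: go right to 13.
  At 13: go left to 17.
    At 17: go left to 18.
      At 18: go left to 31.
        At 31: no left child.
        At 31: go right to 11.
          11 is a leaf — visit 11.
        Visit 31.
      At 18: no right child.
      Visit 18.
    At 17: no right child.
    Visit 17.
  At 13: go right to 10.
    10 is a leaf — visit 10.
  Visit 13.
Visit 5.
Full post-order sequence: 24, 26, 25, 36, 11, 31, 18, 17, 10, 13, 5.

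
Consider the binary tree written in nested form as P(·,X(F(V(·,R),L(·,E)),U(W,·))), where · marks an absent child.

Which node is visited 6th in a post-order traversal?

W

Post-order visits the left subtree, then the right subtree, then the node.
At P: no left child.
At P: go right to X.
  At X: go left to F.
    At F: go left to V.
      At V: no left child.
      At V: go right to R.
        R is a leaf — visit R.
      Visit V.
    At F: go right to L.
      At L: no left child.
      At L: go right to E.
        E is a leaf — visit E.
      Visit L.
    Visit F.
  At X: go right to U.
    At U: go left to W.
      W is a leaf — visit W.
    At U: no right child.
    Visit U.
  Visit X.
Visit P.
Full post-order sequence: R, V, E, L, F, W, U, X, P.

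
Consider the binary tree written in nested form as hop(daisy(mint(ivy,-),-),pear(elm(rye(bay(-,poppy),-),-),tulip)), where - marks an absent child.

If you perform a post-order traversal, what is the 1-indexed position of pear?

9

Post-order visits the left subtree, then the right subtree, then the node.
At hop: go left to daisy.
  At daisy: go left to mint.
    At mint: go left to ivy.
      ivy is a leaf — visit ivy.
    At mint: no right child.
    Visit mint.
  At daisy: no right child.
  Visit daisy.
At hop: go right to pear.
  At pear: go left to elm.
    At elm: go left to rye.
      At rye: go left to bay.
        At bay: no left child.
        At bay: go right to poppy.
          poppy is a leaf — visit poppy.
        Visit bay.
      At rye: no right child.
      Visit rye.
    At elm: no right child.
    Visit elm.
  At pear: go right to tulip.
    tulip is a leaf — visit tulip.
  Visit pear.
Visit hop.
Full post-order sequence: ivy, mint, daisy, poppy, bay, rye, elm, tulip, pear, hop.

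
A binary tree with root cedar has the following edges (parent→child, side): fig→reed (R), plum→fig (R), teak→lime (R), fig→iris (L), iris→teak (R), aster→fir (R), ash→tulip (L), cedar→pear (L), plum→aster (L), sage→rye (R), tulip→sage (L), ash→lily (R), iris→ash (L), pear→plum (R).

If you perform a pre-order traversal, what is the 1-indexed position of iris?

Pre-order visits the node, then its left subtree, then its right subtree.
Visit cedar.
At cedar: go left to pear.
  Visit pear.
  At pear: no left child.
  At pear: go right to plum.
    Visit plum.
    At plum: go left to aster.
      Visit aster.
      At aster: no left child.
      At aster: go right to fir.
        fir is a leaf — visit fir.
    At plum: go right to fig.
      Visit fig.
      At fig: go left to iris.
        Visit iris.
        At iris: go left to ash.
          Visit ash.
          At ash: go left to tulip.
            Visit tulip.
            At tulip: go left to sage.
              Visit sage.
              At sage: no left child.
              At sage: go right to rye.
                rye is a leaf — visit rye.
            At tulip: no right child.
          At ash: go right to lily.
            lily is a leaf — visit lily.
        At iris: go right to teak.
          Visit teak.
          At teak: no left child.
          At teak: go right to lime.
            lime is a leaf — visit lime.
      At fig: go right to reed.
        reed is a leaf — visit reed.
At cedar: no right child.
Full pre-order sequence: cedar, pear, plum, aster, fir, fig, iris, ash, tulip, sage, rye, lily, teak, lime, reed.

7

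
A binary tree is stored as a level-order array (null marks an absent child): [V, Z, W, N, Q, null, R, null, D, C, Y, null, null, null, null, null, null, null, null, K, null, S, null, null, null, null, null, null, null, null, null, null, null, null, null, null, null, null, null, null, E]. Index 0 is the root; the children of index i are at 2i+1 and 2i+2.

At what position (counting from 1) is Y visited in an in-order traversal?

In-order visits the left subtree, then the node, then the right subtree.
At V: go left to Z.
  At Z: go left to N.
    At N: no left child.
    Visit N.
    At N: go right to D.
      D is a leaf — visit D.
  Visit Z.
  At Z: go right to Q.
    At Q: go left to C.
      At C: go left to K.
        At K: no left child.
        Visit K.
        At K: go right to E.
          E is a leaf — visit E.
      Visit C.
      At C: no right child.
    Visit Q.
    At Q: go right to Y.
      At Y: go left to S.
        S is a leaf — visit S.
      Visit Y.
      At Y: no right child.
Visit V.
At V: go right to W.
  At W: no left child.
  Visit W.
  At W: go right to R.
    R is a leaf — visit R.
Full in-order sequence: N, D, Z, K, E, C, Q, S, Y, V, W, R.

9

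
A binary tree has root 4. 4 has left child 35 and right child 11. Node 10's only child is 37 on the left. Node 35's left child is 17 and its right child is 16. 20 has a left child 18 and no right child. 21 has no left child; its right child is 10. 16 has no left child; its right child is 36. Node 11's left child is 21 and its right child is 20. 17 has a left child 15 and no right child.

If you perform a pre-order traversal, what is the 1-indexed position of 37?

10

Pre-order visits the node, then its left subtree, then its right subtree.
Visit 4.
At 4: go left to 35.
  Visit 35.
  At 35: go left to 17.
    Visit 17.
    At 17: go left to 15.
      15 is a leaf — visit 15.
    At 17: no right child.
  At 35: go right to 16.
    Visit 16.
    At 16: no left child.
    At 16: go right to 36.
      36 is a leaf — visit 36.
At 4: go right to 11.
  Visit 11.
  At 11: go left to 21.
    Visit 21.
    At 21: no left child.
    At 21: go right to 10.
      Visit 10.
      At 10: go left to 37.
        37 is a leaf — visit 37.
      At 10: no right child.
  At 11: go right to 20.
    Visit 20.
    At 20: go left to 18.
      18 is a leaf — visit 18.
    At 20: no right child.
Full pre-order sequence: 4, 35, 17, 15, 16, 36, 11, 21, 10, 37, 20, 18.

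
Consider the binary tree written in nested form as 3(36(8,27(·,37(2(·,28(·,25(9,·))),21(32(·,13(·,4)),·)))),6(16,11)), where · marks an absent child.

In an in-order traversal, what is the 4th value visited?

In-order visits the left subtree, then the node, then the right subtree.
At 3: go left to 36.
  At 36: go left to 8.
    8 is a leaf — visit 8.
  Visit 36.
  At 36: go right to 27.
    At 27: no left child.
    Visit 27.
    At 27: go right to 37.
      At 37: go left to 2.
        At 2: no left child.
        Visit 2.
        At 2: go right to 28.
          At 28: no left child.
          Visit 28.
          At 28: go right to 25.
            At 25: go left to 9.
              9 is a leaf — visit 9.
            Visit 25.
            At 25: no right child.
      Visit 37.
      At 37: go right to 21.
        At 21: go left to 32.
          At 32: no left child.
          Visit 32.
          At 32: go right to 13.
            At 13: no left child.
            Visit 13.
            At 13: go right to 4.
              4 is a leaf — visit 4.
        Visit 21.
        At 21: no right child.
Visit 3.
At 3: go right to 6.
  At 6: go left to 16.
    16 is a leaf — visit 16.
  Visit 6.
  At 6: go right to 11.
    11 is a leaf — visit 11.
Full in-order sequence: 8, 36, 27, 2, 28, 9, 25, 37, 32, 13, 4, 21, 3, 16, 6, 11.

2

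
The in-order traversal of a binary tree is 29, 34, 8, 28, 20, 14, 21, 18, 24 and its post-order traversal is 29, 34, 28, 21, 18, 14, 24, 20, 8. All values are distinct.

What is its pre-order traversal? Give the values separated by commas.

8, 34, 29, 20, 28, 24, 14, 18, 21

The last element of post-order is the root; it splits in-order into left and right subtrees.
Root 8: left subtree has 2 nodes {29, 34}, right has 6 {28, 20, 14, 21, 18, 24}.
  Root 34: left subtree has 1 node {29}, right has 0 { }.
  Root 20: left subtree has 1 node {28}, right has 4 {14, 21, 18, 24}.
    Root 24: left subtree has 3 nodes {14, 21, 18}, right has 0 { }.
      Root 14: left subtree has 0 nodes { }, right has 2 {21, 18}.
        Root 18: left subtree has 1 node {21}, right has 0 { }.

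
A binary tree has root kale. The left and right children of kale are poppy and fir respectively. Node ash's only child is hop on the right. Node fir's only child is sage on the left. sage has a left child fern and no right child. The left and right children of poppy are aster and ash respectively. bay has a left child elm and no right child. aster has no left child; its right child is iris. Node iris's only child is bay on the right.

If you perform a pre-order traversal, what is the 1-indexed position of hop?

8

Pre-order visits the node, then its left subtree, then its right subtree.
Visit kale.
At kale: go left to poppy.
  Visit poppy.
  At poppy: go left to aster.
    Visit aster.
    At aster: no left child.
    At aster: go right to iris.
      Visit iris.
      At iris: no left child.
      At iris: go right to bay.
        Visit bay.
        At bay: go left to elm.
          elm is a leaf — visit elm.
        At bay: no right child.
  At poppy: go right to ash.
    Visit ash.
    At ash: no left child.
    At ash: go right to hop.
      hop is a leaf — visit hop.
At kale: go right to fir.
  Visit fir.
  At fir: go left to sage.
    Visit sage.
    At sage: go left to fern.
      fern is a leaf — visit fern.
    At sage: no right child.
  At fir: no right child.
Full pre-order sequence: kale, poppy, aster, iris, bay, elm, ash, hop, fir, sage, fern.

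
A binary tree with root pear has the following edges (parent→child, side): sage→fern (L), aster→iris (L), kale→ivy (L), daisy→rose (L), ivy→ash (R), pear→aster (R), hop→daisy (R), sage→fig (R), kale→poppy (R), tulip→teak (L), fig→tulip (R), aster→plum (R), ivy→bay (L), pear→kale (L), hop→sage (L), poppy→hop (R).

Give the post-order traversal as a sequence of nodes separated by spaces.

Post-order visits the left subtree, then the right subtree, then the node.
At pear: go left to kale.
  At kale: go left to ivy.
    At ivy: go left to bay.
      bay is a leaf — visit bay.
    At ivy: go right to ash.
      ash is a leaf — visit ash.
    Visit ivy.
  At kale: go right to poppy.
    At poppy: no left child.
    At poppy: go right to hop.
      At hop: go left to sage.
        At sage: go left to fern.
          fern is a leaf — visit fern.
        At sage: go right to fig.
          At fig: no left child.
          At fig: go right to tulip.
            At tulip: go left to teak.
              teak is a leaf — visit teak.
            At tulip: no right child.
            Visit tulip.
          Visit fig.
        Visit sage.
      At hop: go right to daisy.
        At daisy: go left to rose.
          rose is a leaf — visit rose.
        At daisy: no right child.
        Visit daisy.
      Visit hop.
    Visit poppy.
  Visit kale.
At pear: go right to aster.
  At aster: go left to iris.
    iris is a leaf — visit iris.
  At aster: go right to plum.
    plum is a leaf — visit plum.
  Visit aster.
Visit pear.

bay ash ivy fern teak tulip fig sage rose daisy hop poppy kale iris plum aster pear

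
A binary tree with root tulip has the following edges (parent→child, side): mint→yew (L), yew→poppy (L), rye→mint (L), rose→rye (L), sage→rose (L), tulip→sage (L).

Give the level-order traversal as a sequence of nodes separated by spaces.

Level-order visits nodes level by level from the root, left to right within each level.
Level 0: tulip
Level 1: sage
Level 2: rose
Level 3: rye
Level 4: mint
Level 5: yew
Level 6: poppy

tulip sage rose rye mint yew poppy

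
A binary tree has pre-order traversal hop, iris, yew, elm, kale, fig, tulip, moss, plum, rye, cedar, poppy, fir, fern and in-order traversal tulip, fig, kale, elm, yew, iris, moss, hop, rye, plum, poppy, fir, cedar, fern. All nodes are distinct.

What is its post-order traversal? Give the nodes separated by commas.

tulip, fig, kale, elm, yew, moss, iris, rye, fir, poppy, fern, cedar, plum, hop

The first element of pre-order is the root; it splits in-order into left and right subtrees.
Root hop: left subtree has 7 nodes {tulip, fig, kale, elm, yew, iris, moss}, right has 6 {rye, plum, poppy, fir, cedar, fern}.
  Root iris: left subtree has 5 nodes {tulip, fig, kale, elm, yew}, right has 1 {moss}.
    Root yew: left subtree has 4 nodes {tulip, fig, kale, elm}, right has 0 { }.
      Root elm: left subtree has 3 nodes {tulip, fig, kale}, right has 0 { }.
        Root kale: left subtree has 2 nodes {tulip, fig}, right has 0 { }.
          Root fig: left subtree has 1 node {tulip}, right has 0 { }.
  Root plum: left subtree has 1 node {rye}, right has 4 {poppy, fir, cedar, fern}.
    Root cedar: left subtree has 2 nodes {poppy, fir}, right has 1 {fern}.
      Root poppy: left subtree has 0 nodes { }, right has 1 {fir}.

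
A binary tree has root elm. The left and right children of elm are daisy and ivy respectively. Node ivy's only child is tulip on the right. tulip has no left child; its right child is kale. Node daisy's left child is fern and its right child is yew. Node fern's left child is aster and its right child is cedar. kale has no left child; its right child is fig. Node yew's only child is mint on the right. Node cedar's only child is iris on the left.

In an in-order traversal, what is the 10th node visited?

tulip

In-order visits the left subtree, then the node, then the right subtree.
At elm: go left to daisy.
  At daisy: go left to fern.
    At fern: go left to aster.
      aster is a leaf — visit aster.
    Visit fern.
    At fern: go right to cedar.
      At cedar: go left to iris.
        iris is a leaf — visit iris.
      Visit cedar.
      At cedar: no right child.
  Visit daisy.
  At daisy: go right to yew.
    At yew: no left child.
    Visit yew.
    At yew: go right to mint.
      mint is a leaf — visit mint.
Visit elm.
At elm: go right to ivy.
  At ivy: no left child.
  Visit ivy.
  At ivy: go right to tulip.
    At tulip: no left child.
    Visit tulip.
    At tulip: go right to kale.
      At kale: no left child.
      Visit kale.
      At kale: go right to fig.
        fig is a leaf — visit fig.
Full in-order sequence: aster, fern, iris, cedar, daisy, yew, mint, elm, ivy, tulip, kale, fig.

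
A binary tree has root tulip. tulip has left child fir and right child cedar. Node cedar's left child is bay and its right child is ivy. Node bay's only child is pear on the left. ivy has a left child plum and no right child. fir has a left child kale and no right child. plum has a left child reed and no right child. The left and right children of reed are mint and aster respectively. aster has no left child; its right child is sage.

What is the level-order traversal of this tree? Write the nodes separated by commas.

Level-order visits nodes level by level from the root, left to right within each level.
Level 0: tulip
Level 1: fir, cedar
Level 2: kale, bay, ivy
Level 3: pear, plum
Level 4: reed
Level 5: mint, aster
Level 6: sage

tulip, fir, cedar, kale, bay, ivy, pear, plum, reed, mint, aster, sage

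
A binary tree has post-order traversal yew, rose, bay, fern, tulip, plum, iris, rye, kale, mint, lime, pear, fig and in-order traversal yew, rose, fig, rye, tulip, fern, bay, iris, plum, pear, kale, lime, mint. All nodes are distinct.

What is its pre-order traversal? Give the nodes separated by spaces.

The last element of post-order is the root; it splits in-order into left and right subtrees.
Root fig: left subtree has 2 nodes {yew, rose}, right has 10 {rye, tulip, fern, bay, iris, plum, pear, kale, lime, mint}.
  Root rose: left subtree has 1 node {yew}, right has 0 { }.
  Root pear: left subtree has 6 nodes {rye, tulip, fern, bay, iris, plum}, right has 3 {kale, lime, mint}.
    Root rye: left subtree has 0 nodes { }, right has 5 {tulip, fern, bay, iris, plum}.
      Root iris: left subtree has 3 nodes {tulip, fern, bay}, right has 1 {plum}.
        Root tulip: left subtree has 0 nodes { }, right has 2 {fern, bay}.
          Root fern: left subtree has 0 nodes { }, right has 1 {bay}.
    Root lime: left subtree has 1 node {kale}, right has 1 {mint}.

fig rose yew pear rye iris tulip fern bay plum lime kale mint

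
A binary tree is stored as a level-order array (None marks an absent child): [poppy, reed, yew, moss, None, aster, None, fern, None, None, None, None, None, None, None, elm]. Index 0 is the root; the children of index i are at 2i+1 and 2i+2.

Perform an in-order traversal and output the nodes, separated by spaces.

In-order visits the left subtree, then the node, then the right subtree.
At poppy: go left to reed.
  At reed: go left to moss.
    At moss: go left to fern.
      At fern: go left to elm.
        elm is a leaf — visit elm.
      Visit fern.
      At fern: no right child.
    Visit moss.
    At moss: no right child.
  Visit reed.
  At reed: no right child.
Visit poppy.
At poppy: go right to yew.
  At yew: go left to aster.
    aster is a leaf — visit aster.
  Visit yew.
  At yew: no right child.

elm fern moss reed poppy aster yew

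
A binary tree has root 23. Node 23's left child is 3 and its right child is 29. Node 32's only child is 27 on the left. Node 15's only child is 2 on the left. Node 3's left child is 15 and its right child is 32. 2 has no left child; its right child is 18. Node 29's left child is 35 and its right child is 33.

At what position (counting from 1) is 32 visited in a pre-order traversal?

Pre-order visits the node, then its left subtree, then its right subtree.
Visit 23.
At 23: go left to 3.
  Visit 3.
  At 3: go left to 15.
    Visit 15.
    At 15: go left to 2.
      Visit 2.
      At 2: no left child.
      At 2: go right to 18.
        18 is a leaf — visit 18.
    At 15: no right child.
  At 3: go right to 32.
    Visit 32.
    At 32: go left to 27.
      27 is a leaf — visit 27.
    At 32: no right child.
At 23: go right to 29.
  Visit 29.
  At 29: go left to 35.
    35 is a leaf — visit 35.
  At 29: go right to 33.
    33 is a leaf — visit 33.
Full pre-order sequence: 23, 3, 15, 2, 18, 32, 27, 29, 35, 33.

6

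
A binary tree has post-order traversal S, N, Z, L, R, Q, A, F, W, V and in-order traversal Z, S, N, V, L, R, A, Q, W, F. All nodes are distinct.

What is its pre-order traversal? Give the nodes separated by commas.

V, Z, N, S, W, A, R, L, Q, F

The last element of post-order is the root; it splits in-order into left and right subtrees.
Root V: left subtree has 3 nodes {Z, S, N}, right has 6 {L, R, A, Q, W, F}.
  Root Z: left subtree has 0 nodes { }, right has 2 {S, N}.
    Root N: left subtree has 1 node {S}, right has 0 { }.
  Root W: left subtree has 4 nodes {L, R, A, Q}, right has 1 {F}.
    Root A: left subtree has 2 nodes {L, R}, right has 1 {Q}.
      Root R: left subtree has 1 node {L}, right has 0 { }.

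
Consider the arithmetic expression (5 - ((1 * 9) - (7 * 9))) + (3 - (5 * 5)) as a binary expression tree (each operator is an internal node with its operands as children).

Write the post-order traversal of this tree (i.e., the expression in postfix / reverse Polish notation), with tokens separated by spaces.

5 1 9 * 7 9 * - - 3 5 5 * - +

Post-order on an expression tree gives postfix notation: for each operator, emit left operand, right operand, then the operator.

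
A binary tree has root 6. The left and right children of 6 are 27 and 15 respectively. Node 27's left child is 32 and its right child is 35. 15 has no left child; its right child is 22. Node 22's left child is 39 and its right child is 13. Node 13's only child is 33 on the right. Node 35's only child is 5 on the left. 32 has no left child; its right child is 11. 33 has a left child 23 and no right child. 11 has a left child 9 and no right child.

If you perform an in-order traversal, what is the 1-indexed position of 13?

In-order visits the left subtree, then the node, then the right subtree.
At 6: go left to 27.
  At 27: go left to 32.
    At 32: no left child.
    Visit 32.
    At 32: go right to 11.
      At 11: go left to 9.
        9 is a leaf — visit 9.
      Visit 11.
      At 11: no right child.
  Visit 27.
  At 27: go right to 35.
    At 35: go left to 5.
      5 is a leaf — visit 5.
    Visit 35.
    At 35: no right child.
Visit 6.
At 6: go right to 15.
  At 15: no left child.
  Visit 15.
  At 15: go right to 22.
    At 22: go left to 39.
      39 is a leaf — visit 39.
    Visit 22.
    At 22: go right to 13.
      At 13: no left child.
      Visit 13.
      At 13: go right to 33.
        At 33: go left to 23.
          23 is a leaf — visit 23.
        Visit 33.
        At 33: no right child.
Full in-order sequence: 32, 9, 11, 27, 5, 35, 6, 15, 39, 22, 13, 23, 33.

11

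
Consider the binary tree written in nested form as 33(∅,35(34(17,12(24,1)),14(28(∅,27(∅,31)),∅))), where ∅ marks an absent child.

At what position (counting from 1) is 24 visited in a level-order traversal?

Level-order visits nodes level by level from the root, left to right within each level.
Level 0: 33
Level 1: 35
Level 2: 34, 14
Level 3: 17, 12, 28
Level 4: 24, 1, 27
Level 5: 31
Full level-order sequence: 33, 35, 34, 14, 17, 12, 28, 24, 1, 27, 31.

8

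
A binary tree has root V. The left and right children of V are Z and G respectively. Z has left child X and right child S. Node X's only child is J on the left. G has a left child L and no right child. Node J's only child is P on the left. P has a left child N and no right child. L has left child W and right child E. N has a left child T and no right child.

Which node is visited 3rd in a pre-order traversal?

X

Pre-order visits the node, then its left subtree, then its right subtree.
Visit V.
At V: go left to Z.
  Visit Z.
  At Z: go left to X.
    Visit X.
    At X: go left to J.
      Visit J.
      At J: go left to P.
        Visit P.
        At P: go left to N.
          Visit N.
          At N: go left to T.
            T is a leaf — visit T.
          At N: no right child.
        At P: no right child.
      At J: no right child.
    At X: no right child.
  At Z: go right to S.
    S is a leaf — visit S.
At V: go right to G.
  Visit G.
  At G: go left to L.
    Visit L.
    At L: go left to W.
      W is a leaf — visit W.
    At L: go right to E.
      E is a leaf — visit E.
  At G: no right child.
Full pre-order sequence: V, Z, X, J, P, N, T, S, G, L, W, E.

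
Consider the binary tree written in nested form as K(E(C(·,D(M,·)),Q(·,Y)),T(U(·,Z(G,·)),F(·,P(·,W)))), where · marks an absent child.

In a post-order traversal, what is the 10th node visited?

W

Post-order visits the left subtree, then the right subtree, then the node.
At K: go left to E.
  At E: go left to C.
    At C: no left child.
    At C: go right to D.
      At D: go left to M.
        M is a leaf — visit M.
      At D: no right child.
      Visit D.
    Visit C.
  At E: go right to Q.
    At Q: no left child.
    At Q: go right to Y.
      Y is a leaf — visit Y.
    Visit Q.
  Visit E.
At K: go right to T.
  At T: go left to U.
    At U: no left child.
    At U: go right to Z.
      At Z: go left to G.
        G is a leaf — visit G.
      At Z: no right child.
      Visit Z.
    Visit U.
  At T: go right to F.
    At F: no left child.
    At F: go right to P.
      At P: no left child.
      At P: go right to W.
        W is a leaf — visit W.
      Visit P.
    Visit F.
  Visit T.
Visit K.
Full post-order sequence: M, D, C, Y, Q, E, G, Z, U, W, P, F, T, K.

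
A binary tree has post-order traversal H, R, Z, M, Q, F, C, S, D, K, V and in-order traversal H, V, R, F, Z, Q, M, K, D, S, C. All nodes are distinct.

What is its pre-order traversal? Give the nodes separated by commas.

V, H, K, F, R, Q, Z, M, D, S, C

The last element of post-order is the root; it splits in-order into left and right subtrees.
Root V: left subtree has 1 node {H}, right has 9 {R, F, Z, Q, M, K, D, S, C}.
  Root K: left subtree has 5 nodes {R, F, Z, Q, M}, right has 3 {D, S, C}.
    Root F: left subtree has 1 node {R}, right has 3 {Z, Q, M}.
      Root Q: left subtree has 1 node {Z}, right has 1 {M}.
    Root D: left subtree has 0 nodes { }, right has 2 {S, C}.
      Root S: left subtree has 0 nodes { }, right has 1 {C}.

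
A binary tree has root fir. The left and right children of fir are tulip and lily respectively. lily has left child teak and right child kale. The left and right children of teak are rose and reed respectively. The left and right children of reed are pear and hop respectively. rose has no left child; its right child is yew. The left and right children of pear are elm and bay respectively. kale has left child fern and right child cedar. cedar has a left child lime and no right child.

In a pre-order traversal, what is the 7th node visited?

reed

Pre-order visits the node, then its left subtree, then its right subtree.
Visit fir.
At fir: go left to tulip.
  tulip is a leaf — visit tulip.
At fir: go right to lily.
  Visit lily.
  At lily: go left to teak.
    Visit teak.
    At teak: go left to rose.
      Visit rose.
      At rose: no left child.
      At rose: go right to yew.
        yew is a leaf — visit yew.
    At teak: go right to reed.
      Visit reed.
      At reed: go left to pear.
        Visit pear.
        At pear: go left to elm.
          elm is a leaf — visit elm.
        At pear: go right to bay.
          bay is a leaf — visit bay.
      At reed: go right to hop.
        hop is a leaf — visit hop.
  At lily: go right to kale.
    Visit kale.
    At kale: go left to fern.
      fern is a leaf — visit fern.
    At kale: go right to cedar.
      Visit cedar.
      At cedar: go left to lime.
        lime is a leaf — visit lime.
      At cedar: no right child.
Full pre-order sequence: fir, tulip, lily, teak, rose, yew, reed, pear, elm, bay, hop, kale, fern, cedar, lime.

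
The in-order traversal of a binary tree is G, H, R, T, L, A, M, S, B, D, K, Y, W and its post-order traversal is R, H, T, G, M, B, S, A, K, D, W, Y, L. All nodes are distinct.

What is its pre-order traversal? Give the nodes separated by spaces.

L G T H R Y D A S M B K W

The last element of post-order is the root; it splits in-order into left and right subtrees.
Root L: left subtree has 4 nodes {G, H, R, T}, right has 8 {A, M, S, B, D, K, Y, W}.
  Root G: left subtree has 0 nodes { }, right has 3 {H, R, T}.
    Root T: left subtree has 2 nodes {H, R}, right has 0 { }.
      Root H: left subtree has 0 nodes { }, right has 1 {R}.
  Root Y: left subtree has 6 nodes {A, M, S, B, D, K}, right has 1 {W}.
    Root D: left subtree has 4 nodes {A, M, S, B}, right has 1 {K}.
      Root A: left subtree has 0 nodes { }, right has 3 {M, S, B}.
        Root S: left subtree has 1 node {M}, right has 1 {B}.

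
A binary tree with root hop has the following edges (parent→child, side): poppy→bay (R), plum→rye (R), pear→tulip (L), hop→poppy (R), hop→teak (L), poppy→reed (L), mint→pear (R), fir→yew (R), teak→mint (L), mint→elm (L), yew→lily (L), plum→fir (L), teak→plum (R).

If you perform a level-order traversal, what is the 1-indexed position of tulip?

12

Level-order visits nodes level by level from the root, left to right within each level.
Level 0: hop
Level 1: teak, poppy
Level 2: mint, plum, reed, bay
Level 3: elm, pear, fir, rye
Level 4: tulip, yew
Level 5: lily
Full level-order sequence: hop, teak, poppy, mint, plum, reed, bay, elm, pear, fir, rye, tulip, yew, lily.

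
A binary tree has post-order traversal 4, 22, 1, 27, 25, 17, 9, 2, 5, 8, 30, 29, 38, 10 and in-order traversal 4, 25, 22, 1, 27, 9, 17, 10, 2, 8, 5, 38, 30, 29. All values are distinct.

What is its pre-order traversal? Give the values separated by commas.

10, 9, 25, 4, 27, 1, 22, 17, 38, 8, 2, 5, 29, 30

The last element of post-order is the root; it splits in-order into left and right subtrees.
Root 10: left subtree has 7 nodes {4, 25, 22, 1, 27, 9, 17}, right has 6 {2, 8, 5, 38, 30, 29}.
  Root 9: left subtree has 5 nodes {4, 25, 22, 1, 27}, right has 1 {17}.
    Root 25: left subtree has 1 node {4}, right has 3 {22, 1, 27}.
      Root 27: left subtree has 2 nodes {22, 1}, right has 0 { }.
        Root 1: left subtree has 1 node {22}, right has 0 { }.
  Root 38: left subtree has 3 nodes {2, 8, 5}, right has 2 {30, 29}.
    Root 8: left subtree has 1 node {2}, right has 1 {5}.
    Root 29: left subtree has 1 node {30}, right has 0 { }.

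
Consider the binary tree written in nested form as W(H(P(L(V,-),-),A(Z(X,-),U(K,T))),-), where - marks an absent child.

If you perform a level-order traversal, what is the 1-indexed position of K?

10

Level-order visits nodes level by level from the root, left to right within each level.
Level 0: W
Level 1: H
Level 2: P, A
Level 3: L, Z, U
Level 4: V, X, K, T
Full level-order sequence: W, H, P, A, L, Z, U, V, X, K, T.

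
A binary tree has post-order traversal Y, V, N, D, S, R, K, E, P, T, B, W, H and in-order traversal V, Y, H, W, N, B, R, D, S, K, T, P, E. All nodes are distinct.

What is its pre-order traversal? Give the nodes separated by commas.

H, V, Y, W, B, N, T, K, R, S, D, P, E

The last element of post-order is the root; it splits in-order into left and right subtrees.
Root H: left subtree has 2 nodes {V, Y}, right has 10 {W, N, B, R, D, S, K, T, P, E}.
  Root V: left subtree has 0 nodes { }, right has 1 {Y}.
  Root W: left subtree has 0 nodes { }, right has 9 {N, B, R, D, S, K, T, P, E}.
    Root B: left subtree has 1 node {N}, right has 7 {R, D, S, K, T, P, E}.
      Root T: left subtree has 4 nodes {R, D, S, K}, right has 2 {P, E}.
        Root K: left subtree has 3 nodes {R, D, S}, right has 0 { }.
          Root R: left subtree has 0 nodes { }, right has 2 {D, S}.
            Root S: left subtree has 1 node {D}, right has 0 { }.
        Root P: left subtree has 0 nodes { }, right has 1 {E}.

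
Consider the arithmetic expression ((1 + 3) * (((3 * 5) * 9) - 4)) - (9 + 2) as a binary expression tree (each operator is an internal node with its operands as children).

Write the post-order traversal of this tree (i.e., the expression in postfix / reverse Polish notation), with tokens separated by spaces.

1 3 + 3 5 * 9 * 4 - * 9 2 + -

Post-order on an expression tree gives postfix notation: for each operator, emit left operand, right operand, then the operator.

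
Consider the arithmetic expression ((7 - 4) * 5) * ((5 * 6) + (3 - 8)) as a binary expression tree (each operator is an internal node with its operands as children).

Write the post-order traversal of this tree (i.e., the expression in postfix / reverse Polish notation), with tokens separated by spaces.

7 4 - 5 * 5 6 * 3 8 - + *

Post-order on an expression tree gives postfix notation: for each operator, emit left operand, right operand, then the operator.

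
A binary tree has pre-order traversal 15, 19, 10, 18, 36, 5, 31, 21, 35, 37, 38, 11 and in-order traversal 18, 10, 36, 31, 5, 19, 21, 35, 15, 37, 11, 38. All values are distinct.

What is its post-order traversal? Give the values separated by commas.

18, 31, 5, 36, 10, 35, 21, 19, 11, 38, 37, 15

The first element of pre-order is the root; it splits in-order into left and right subtrees.
Root 15: left subtree has 8 nodes {18, 10, 36, 31, 5, 19, 21, 35}, right has 3 {37, 11, 38}.
  Root 19: left subtree has 5 nodes {18, 10, 36, 31, 5}, right has 2 {21, 35}.
    Root 10: left subtree has 1 node {18}, right has 3 {36, 31, 5}.
      Root 36: left subtree has 0 nodes { }, right has 2 {31, 5}.
        Root 5: left subtree has 1 node {31}, right has 0 { }.
    Root 21: left subtree has 0 nodes { }, right has 1 {35}.
  Root 37: left subtree has 0 nodes { }, right has 2 {11, 38}.
    Root 38: left subtree has 1 node {11}, right has 0 { }.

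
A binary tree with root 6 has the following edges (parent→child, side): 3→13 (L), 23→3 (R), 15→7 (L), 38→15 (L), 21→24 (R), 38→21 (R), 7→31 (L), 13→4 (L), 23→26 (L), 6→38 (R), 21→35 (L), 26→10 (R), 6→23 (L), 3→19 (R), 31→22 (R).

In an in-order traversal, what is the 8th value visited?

In-order visits the left subtree, then the node, then the right subtree.
At 6: go left to 23.
  At 23: go left to 26.
    At 26: no left child.
    Visit 26.
    At 26: go right to 10.
      10 is a leaf — visit 10.
  Visit 23.
  At 23: go right to 3.
    At 3: go left to 13.
      At 13: go left to 4.
        4 is a leaf — visit 4.
      Visit 13.
      At 13: no right child.
    Visit 3.
    At 3: go right to 19.
      19 is a leaf — visit 19.
Visit 6.
At 6: go right to 38.
  At 38: go left to 15.
    At 15: go left to 7.
      At 7: go left to 31.
        At 31: no left child.
        Visit 31.
        At 31: go right to 22.
          22 is a leaf — visit 22.
      Visit 7.
      At 7: no right child.
    Visit 15.
    At 15: no right child.
  Visit 38.
  At 38: go right to 21.
    At 21: go left to 35.
      35 is a leaf — visit 35.
    Visit 21.
    At 21: go right to 24.
      24 is a leaf — visit 24.
Full in-order sequence: 26, 10, 23, 4, 13, 3, 19, 6, 31, 22, 7, 15, 38, 35, 21, 24.

6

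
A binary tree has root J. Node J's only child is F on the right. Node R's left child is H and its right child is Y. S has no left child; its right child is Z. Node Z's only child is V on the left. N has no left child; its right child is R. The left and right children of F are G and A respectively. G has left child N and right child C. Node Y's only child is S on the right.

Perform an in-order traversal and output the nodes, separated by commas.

J, N, H, R, Y, S, V, Z, G, C, F, A

In-order visits the left subtree, then the node, then the right subtree.
At J: no left child.
Visit J.
At J: go right to F.
  At F: go left to G.
    At G: go left to N.
      At N: no left child.
      Visit N.
      At N: go right to R.
        At R: go left to H.
          H is a leaf — visit H.
        Visit R.
        At R: go right to Y.
          At Y: no left child.
          Visit Y.
          At Y: go right to S.
            At S: no left child.
            Visit S.
            At S: go right to Z.
              At Z: go left to V.
                V is a leaf — visit V.
              Visit Z.
              At Z: no right child.
    Visit G.
    At G: go right to C.
      C is a leaf — visit C.
  Visit F.
  At F: go right to A.
    A is a leaf — visit A.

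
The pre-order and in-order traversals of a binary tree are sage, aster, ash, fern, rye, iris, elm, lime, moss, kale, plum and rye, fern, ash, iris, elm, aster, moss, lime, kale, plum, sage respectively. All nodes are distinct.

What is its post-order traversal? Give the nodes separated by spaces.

rye fern elm iris ash moss plum kale lime aster sage

The first element of pre-order is the root; it splits in-order into left and right subtrees.
Root sage: left subtree has 10 nodes {rye, fern, ash, iris, elm, aster, moss, lime, kale, plum}, right has 0 { }.
  Root aster: left subtree has 5 nodes {rye, fern, ash, iris, elm}, right has 4 {moss, lime, kale, plum}.
    Root ash: left subtree has 2 nodes {rye, fern}, right has 2 {iris, elm}.
      Root fern: left subtree has 1 node {rye}, right has 0 { }.
      Root iris: left subtree has 0 nodes { }, right has 1 {elm}.
    Root lime: left subtree has 1 node {moss}, right has 2 {kale, plum}.
      Root kale: left subtree has 0 nodes { }, right has 1 {plum}.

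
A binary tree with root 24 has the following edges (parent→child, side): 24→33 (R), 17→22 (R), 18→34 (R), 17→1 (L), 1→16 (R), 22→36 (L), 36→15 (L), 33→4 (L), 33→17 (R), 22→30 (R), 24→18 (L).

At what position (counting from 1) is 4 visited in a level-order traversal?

Level-order visits nodes level by level from the root, left to right within each level.
Level 0: 24
Level 1: 18, 33
Level 2: 34, 4, 17
Level 3: 1, 22
Level 4: 16, 36, 30
Level 5: 15
Full level-order sequence: 24, 18, 33, 34, 4, 17, 1, 22, 16, 36, 30, 15.

5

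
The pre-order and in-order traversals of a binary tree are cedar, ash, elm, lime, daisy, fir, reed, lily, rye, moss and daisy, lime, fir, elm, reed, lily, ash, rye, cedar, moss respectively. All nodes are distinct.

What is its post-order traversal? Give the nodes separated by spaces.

daisy fir lime lily reed elm rye ash moss cedar

The first element of pre-order is the root; it splits in-order into left and right subtrees.
Root cedar: left subtree has 8 nodes {daisy, lime, fir, elm, reed, lily, ash, rye}, right has 1 {moss}.
  Root ash: left subtree has 6 nodes {daisy, lime, fir, elm, reed, lily}, right has 1 {rye}.
    Root elm: left subtree has 3 nodes {daisy, lime, fir}, right has 2 {reed, lily}.
      Root lime: left subtree has 1 node {daisy}, right has 1 {fir}.
      Root reed: left subtree has 0 nodes { }, right has 1 {lily}.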